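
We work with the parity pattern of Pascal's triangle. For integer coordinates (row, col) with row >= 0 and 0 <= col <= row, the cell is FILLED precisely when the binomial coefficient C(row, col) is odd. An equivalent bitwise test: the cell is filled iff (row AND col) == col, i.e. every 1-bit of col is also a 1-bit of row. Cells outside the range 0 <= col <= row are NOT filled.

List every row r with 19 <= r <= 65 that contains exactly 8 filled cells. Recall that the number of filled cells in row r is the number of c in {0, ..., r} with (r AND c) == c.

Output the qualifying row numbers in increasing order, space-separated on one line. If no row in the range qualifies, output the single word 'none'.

Row r has 2^popcount(r) filled cells, so we need popcount(r) = log2(8) = 3.
Scan r = 19..65 and keep those with exactly 3 one-bits:
r=19=10011 popcount=3 -> KEEP
r=20=10100 popcount=2 -> skip
r=21=10101 popcount=3 -> KEEP
r=22=10110 popcount=3 -> KEEP
r=23=10111 popcount=4 -> skip
r=24=11000 popcount=2 -> skip
r=25=11001 popcount=3 -> KEEP
r=26=11010 popcount=3 -> KEEP
r=27=11011 popcount=4 -> skip
r=28=11100 popcount=3 -> KEEP
r=29=11101 popcount=4 -> skip
r=30=11110 popcount=4 -> skip
r=31=11111 popcount=5 -> skip
r=32=100000 popcount=1 -> skip
r=33=100001 popcount=2 -> skip
r=34=100010 popcount=2 -> skip
r=35=100011 popcount=3 -> KEEP
r=36=100100 popcount=2 -> skip
r=37=100101 popcount=3 -> KEEP
r=38=100110 popcount=3 -> KEEP
r=39=100111 popcount=4 -> skip
r=40=101000 popcount=2 -> skip
r=41=101001 popcount=3 -> KEEP
r=42=101010 popcount=3 -> KEEP
r=43=101011 popcount=4 -> skip
r=44=101100 popcount=3 -> KEEP
r=45=101101 popcount=4 -> skip
r=46=101110 popcount=4 -> skip
r=47=101111 popcount=5 -> skip
r=48=110000 popcount=2 -> skip
r=49=110001 popcount=3 -> KEEP
r=50=110010 popcount=3 -> KEEP
r=51=110011 popcount=4 -> skip
r=52=110100 popcount=3 -> KEEP
r=53=110101 popcount=4 -> skip
r=54=110110 popcount=4 -> skip
r=55=110111 popcount=5 -> skip
r=56=111000 popcount=3 -> KEEP
r=57=111001 popcount=4 -> skip
r=58=111010 popcount=4 -> skip
r=59=111011 popcount=5 -> skip
r=60=111100 popcount=4 -> skip
r=61=111101 popcount=5 -> skip
r=62=111110 popcount=5 -> skip
r=63=111111 popcount=6 -> skip
r=64=1000000 popcount=1 -> skip
r=65=1000001 popcount=2 -> skip
Kept rows: 19 21 22 25 26 28 35 37 38 41 42 44 49 50 52 56

Answer: 19 21 22 25 26 28 35 37 38 41 42 44 49 50 52 56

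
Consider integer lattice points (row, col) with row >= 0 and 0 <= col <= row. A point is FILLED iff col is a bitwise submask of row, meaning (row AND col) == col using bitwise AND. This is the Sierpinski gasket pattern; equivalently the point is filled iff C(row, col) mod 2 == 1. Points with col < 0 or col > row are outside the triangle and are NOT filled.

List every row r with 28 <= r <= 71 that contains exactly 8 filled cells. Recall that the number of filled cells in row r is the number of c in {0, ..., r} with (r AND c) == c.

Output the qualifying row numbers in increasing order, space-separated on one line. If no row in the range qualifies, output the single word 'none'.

Answer: 28 35 37 38 41 42 44 49 50 52 56 67 69 70

Derivation:
Row r has 2^popcount(r) filled cells, so we need popcount(r) = log2(8) = 3.
Scan r = 28..71 and keep those with exactly 3 one-bits:
r=28=11100 popcount=3 -> KEEP
r=29=11101 popcount=4 -> skip
r=30=11110 popcount=4 -> skip
r=31=11111 popcount=5 -> skip
r=32=100000 popcount=1 -> skip
r=33=100001 popcount=2 -> skip
r=34=100010 popcount=2 -> skip
r=35=100011 popcount=3 -> KEEP
r=36=100100 popcount=2 -> skip
r=37=100101 popcount=3 -> KEEP
r=38=100110 popcount=3 -> KEEP
r=39=100111 popcount=4 -> skip
r=40=101000 popcount=2 -> skip
r=41=101001 popcount=3 -> KEEP
r=42=101010 popcount=3 -> KEEP
r=43=101011 popcount=4 -> skip
r=44=101100 popcount=3 -> KEEP
r=45=101101 popcount=4 -> skip
r=46=101110 popcount=4 -> skip
r=47=101111 popcount=5 -> skip
r=48=110000 popcount=2 -> skip
r=49=110001 popcount=3 -> KEEP
r=50=110010 popcount=3 -> KEEP
r=51=110011 popcount=4 -> skip
r=52=110100 popcount=3 -> KEEP
r=53=110101 popcount=4 -> skip
r=54=110110 popcount=4 -> skip
r=55=110111 popcount=5 -> skip
r=56=111000 popcount=3 -> KEEP
r=57=111001 popcount=4 -> skip
r=58=111010 popcount=4 -> skip
r=59=111011 popcount=5 -> skip
r=60=111100 popcount=4 -> skip
r=61=111101 popcount=5 -> skip
r=62=111110 popcount=5 -> skip
r=63=111111 popcount=6 -> skip
r=64=1000000 popcount=1 -> skip
r=65=1000001 popcount=2 -> skip
r=66=1000010 popcount=2 -> skip
r=67=1000011 popcount=3 -> KEEP
r=68=1000100 popcount=2 -> skip
r=69=1000101 popcount=3 -> KEEP
r=70=1000110 popcount=3 -> KEEP
r=71=1000111 popcount=4 -> skip
Kept rows: 28 35 37 38 41 42 44 49 50 52 56 67 69 70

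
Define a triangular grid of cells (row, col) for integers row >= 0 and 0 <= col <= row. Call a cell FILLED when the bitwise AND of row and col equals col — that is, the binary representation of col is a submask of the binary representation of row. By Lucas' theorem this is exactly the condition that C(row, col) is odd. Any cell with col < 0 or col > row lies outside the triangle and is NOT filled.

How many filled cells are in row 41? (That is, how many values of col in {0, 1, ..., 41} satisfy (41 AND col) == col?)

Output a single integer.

41 in binary = 101001
popcount(41) = number of 1-bits in 101001 = 3
A col c satisfies (41 AND c) == c iff every set bit of c is also set in 41; each of the 3 set bits of 41 can independently be on or off in c.
count = 2^3 = 8

Answer: 8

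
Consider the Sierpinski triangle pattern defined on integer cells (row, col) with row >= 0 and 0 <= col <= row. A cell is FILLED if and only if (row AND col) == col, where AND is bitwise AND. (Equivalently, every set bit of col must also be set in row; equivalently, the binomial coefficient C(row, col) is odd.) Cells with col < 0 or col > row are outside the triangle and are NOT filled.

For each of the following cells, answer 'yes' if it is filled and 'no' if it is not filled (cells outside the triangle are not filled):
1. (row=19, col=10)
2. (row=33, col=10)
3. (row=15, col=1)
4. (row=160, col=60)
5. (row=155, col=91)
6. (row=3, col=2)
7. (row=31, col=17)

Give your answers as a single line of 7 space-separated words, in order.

(19,10): row=0b10011, col=0b1010, row AND col = 0b10 = 2; 2 != 10 -> empty
(33,10): row=0b100001, col=0b1010, row AND col = 0b0 = 0; 0 != 10 -> empty
(15,1): row=0b1111, col=0b1, row AND col = 0b1 = 1; 1 == 1 -> filled
(160,60): row=0b10100000, col=0b111100, row AND col = 0b100000 = 32; 32 != 60 -> empty
(155,91): row=0b10011011, col=0b1011011, row AND col = 0b11011 = 27; 27 != 91 -> empty
(3,2): row=0b11, col=0b10, row AND col = 0b10 = 2; 2 == 2 -> filled
(31,17): row=0b11111, col=0b10001, row AND col = 0b10001 = 17; 17 == 17 -> filled

Answer: no no yes no no yes yes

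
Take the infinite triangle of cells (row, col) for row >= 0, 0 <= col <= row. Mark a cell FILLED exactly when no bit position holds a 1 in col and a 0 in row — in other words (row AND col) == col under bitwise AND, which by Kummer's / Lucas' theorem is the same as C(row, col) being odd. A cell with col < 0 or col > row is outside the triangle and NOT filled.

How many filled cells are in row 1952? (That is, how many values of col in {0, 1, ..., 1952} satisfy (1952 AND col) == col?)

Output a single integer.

Answer: 32

Derivation:
1952 in binary = 11110100000
popcount(1952) = number of 1-bits in 11110100000 = 5
A col c satisfies (1952 AND c) == c iff every set bit of c is also set in 1952; each of the 5 set bits of 1952 can independently be on or off in c.
count = 2^5 = 32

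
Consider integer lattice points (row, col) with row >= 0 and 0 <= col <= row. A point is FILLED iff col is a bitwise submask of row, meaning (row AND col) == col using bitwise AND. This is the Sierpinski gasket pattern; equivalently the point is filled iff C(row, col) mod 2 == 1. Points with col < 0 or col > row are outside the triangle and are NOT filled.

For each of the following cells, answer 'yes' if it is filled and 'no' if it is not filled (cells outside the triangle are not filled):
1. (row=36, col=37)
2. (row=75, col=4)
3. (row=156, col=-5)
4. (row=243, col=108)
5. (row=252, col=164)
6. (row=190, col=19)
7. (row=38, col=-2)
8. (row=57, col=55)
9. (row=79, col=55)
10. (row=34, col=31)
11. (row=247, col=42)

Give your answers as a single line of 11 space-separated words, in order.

Answer: no no no no yes no no no no no no

Derivation:
(36,37): col outside [0, 36] -> not filled
(75,4): row=0b1001011, col=0b100, row AND col = 0b0 = 0; 0 != 4 -> empty
(156,-5): col outside [0, 156] -> not filled
(243,108): row=0b11110011, col=0b1101100, row AND col = 0b1100000 = 96; 96 != 108 -> empty
(252,164): row=0b11111100, col=0b10100100, row AND col = 0b10100100 = 164; 164 == 164 -> filled
(190,19): row=0b10111110, col=0b10011, row AND col = 0b10010 = 18; 18 != 19 -> empty
(38,-2): col outside [0, 38] -> not filled
(57,55): row=0b111001, col=0b110111, row AND col = 0b110001 = 49; 49 != 55 -> empty
(79,55): row=0b1001111, col=0b110111, row AND col = 0b111 = 7; 7 != 55 -> empty
(34,31): row=0b100010, col=0b11111, row AND col = 0b10 = 2; 2 != 31 -> empty
(247,42): row=0b11110111, col=0b101010, row AND col = 0b100010 = 34; 34 != 42 -> empty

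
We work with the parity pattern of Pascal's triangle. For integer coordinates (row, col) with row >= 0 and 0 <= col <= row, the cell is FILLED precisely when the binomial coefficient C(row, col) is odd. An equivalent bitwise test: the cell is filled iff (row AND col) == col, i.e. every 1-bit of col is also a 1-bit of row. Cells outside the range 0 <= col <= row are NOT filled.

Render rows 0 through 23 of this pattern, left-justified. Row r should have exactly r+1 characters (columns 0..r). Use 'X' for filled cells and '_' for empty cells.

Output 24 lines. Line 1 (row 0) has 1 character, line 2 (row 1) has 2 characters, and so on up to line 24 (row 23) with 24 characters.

r0=0: X
r1=1: XX
r2=10: X_X
r3=11: XXXX
r4=100: X___X
r5=101: XX__XX
r6=110: X_X_X_X
r7=111: XXXXXXXX
r8=1000: X_______X
r9=1001: XX______XX
r10=1010: X_X_____X_X
r11=1011: XXXX____XXXX
r12=1100: X___X___X___X
r13=1101: XX__XX__XX__XX
r14=1110: X_X_X_X_X_X_X_X
r15=1111: XXXXXXXXXXXXXXXX
r16=10000: X_______________X
r17=10001: XX______________XX
r18=10010: X_X_____________X_X
r19=10011: XXXX____________XXXX
r20=10100: X___X___________X___X
r21=10101: XX__XX__________XX__XX
r22=10110: X_X_X_X_________X_X_X_X
r23=10111: XXXXXXXX________XXXXXXXX

Answer: X
XX
X_X
XXXX
X___X
XX__XX
X_X_X_X
XXXXXXXX
X_______X
XX______XX
X_X_____X_X
XXXX____XXXX
X___X___X___X
XX__XX__XX__XX
X_X_X_X_X_X_X_X
XXXXXXXXXXXXXXXX
X_______________X
XX______________XX
X_X_____________X_X
XXXX____________XXXX
X___X___________X___X
XX__XX__________XX__XX
X_X_X_X_________X_X_X_X
XXXXXXXX________XXXXXXXX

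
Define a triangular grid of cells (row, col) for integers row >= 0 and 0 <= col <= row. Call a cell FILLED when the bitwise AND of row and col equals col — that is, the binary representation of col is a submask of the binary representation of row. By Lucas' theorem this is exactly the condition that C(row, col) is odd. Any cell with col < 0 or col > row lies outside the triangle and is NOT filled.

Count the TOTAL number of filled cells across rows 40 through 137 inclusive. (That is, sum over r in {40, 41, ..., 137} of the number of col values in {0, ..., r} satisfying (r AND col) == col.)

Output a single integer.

r40=101000 pc2: +4 =4
r41=101001 pc3: +8 =12
r42=101010 pc3: +8 =20
r43=101011 pc4: +16 =36
r44=101100 pc3: +8 =44
r45=101101 pc4: +16 =60
r46=101110 pc4: +16 =76
r47=101111 pc5: +32 =108
r48=110000 pc2: +4 =112
r49=110001 pc3: +8 =120
r50=110010 pc3: +8 =128
r51=110011 pc4: +16 =144
r52=110100 pc3: +8 =152
r53=110101 pc4: +16 =168
r54=110110 pc4: +16 =184
r55=110111 pc5: +32 =216
r56=111000 pc3: +8 =224
r57=111001 pc4: +16 =240
r58=111010 pc4: +16 =256
r59=111011 pc5: +32 =288
r60=111100 pc4: +16 =304
r61=111101 pc5: +32 =336
r62=111110 pc5: +32 =368
r63=111111 pc6: +64 =432
r64=1000000 pc1: +2 =434
r65=1000001 pc2: +4 =438
r66=1000010 pc2: +4 =442
r67=1000011 pc3: +8 =450
r68=1000100 pc2: +4 =454
r69=1000101 pc3: +8 =462
r70=1000110 pc3: +8 =470
r71=1000111 pc4: +16 =486
r72=1001000 pc2: +4 =490
r73=1001001 pc3: +8 =498
r74=1001010 pc3: +8 =506
r75=1001011 pc4: +16 =522
r76=1001100 pc3: +8 =530
r77=1001101 pc4: +16 =546
r78=1001110 pc4: +16 =562
r79=1001111 pc5: +32 =594
r80=1010000 pc2: +4 =598
r81=1010001 pc3: +8 =606
r82=1010010 pc3: +8 =614
r83=1010011 pc4: +16 =630
r84=1010100 pc3: +8 =638
r85=1010101 pc4: +16 =654
r86=1010110 pc4: +16 =670
r87=1010111 pc5: +32 =702
r88=1011000 pc3: +8 =710
r89=1011001 pc4: +16 =726
r90=1011010 pc4: +16 =742
r91=1011011 pc5: +32 =774
r92=1011100 pc4: +16 =790
r93=1011101 pc5: +32 =822
r94=1011110 pc5: +32 =854
r95=1011111 pc6: +64 =918
r96=1100000 pc2: +4 =922
r97=1100001 pc3: +8 =930
r98=1100010 pc3: +8 =938
r99=1100011 pc4: +16 =954
r100=1100100 pc3: +8 =962
r101=1100101 pc4: +16 =978
r102=1100110 pc4: +16 =994
r103=1100111 pc5: +32 =1026
r104=1101000 pc3: +8 =1034
r105=1101001 pc4: +16 =1050
r106=1101010 pc4: +16 =1066
r107=1101011 pc5: +32 =1098
r108=1101100 pc4: +16 =1114
r109=1101101 pc5: +32 =1146
r110=1101110 pc5: +32 =1178
r111=1101111 pc6: +64 =1242
r112=1110000 pc3: +8 =1250
r113=1110001 pc4: +16 =1266
r114=1110010 pc4: +16 =1282
r115=1110011 pc5: +32 =1314
r116=1110100 pc4: +16 =1330
r117=1110101 pc5: +32 =1362
r118=1110110 pc5: +32 =1394
r119=1110111 pc6: +64 =1458
r120=1111000 pc4: +16 =1474
r121=1111001 pc5: +32 =1506
r122=1111010 pc5: +32 =1538
r123=1111011 pc6: +64 =1602
r124=1111100 pc5: +32 =1634
r125=1111101 pc6: +64 =1698
r126=1111110 pc6: +64 =1762
r127=1111111 pc7: +128 =1890
r128=10000000 pc1: +2 =1892
r129=10000001 pc2: +4 =1896
r130=10000010 pc2: +4 =1900
r131=10000011 pc3: +8 =1908
r132=10000100 pc2: +4 =1912
r133=10000101 pc3: +8 =1920
r134=10000110 pc3: +8 =1928
r135=10000111 pc4: +16 =1944
r136=10001000 pc2: +4 =1948
r137=10001001 pc3: +8 =1956

Answer: 1956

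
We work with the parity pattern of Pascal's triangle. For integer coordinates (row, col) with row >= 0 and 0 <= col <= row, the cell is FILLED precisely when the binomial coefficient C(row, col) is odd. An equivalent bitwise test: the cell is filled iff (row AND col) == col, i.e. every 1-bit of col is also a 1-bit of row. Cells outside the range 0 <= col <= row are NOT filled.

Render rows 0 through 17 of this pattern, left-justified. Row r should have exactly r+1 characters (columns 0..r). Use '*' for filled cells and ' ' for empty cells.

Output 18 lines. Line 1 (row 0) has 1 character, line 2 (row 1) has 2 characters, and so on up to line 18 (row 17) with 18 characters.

Answer: *
**
* *
****
*   *
**  **
* * * *
********
*       *
**      **
* *     * *
****    ****
*   *   *   *
**  **  **  **
* * * * * * * *
****************
*               *
**              **

Derivation:
r0=0: *
r1=1: **
r2=10: * *
r3=11: ****
r4=100: *   *
r5=101: **  **
r6=110: * * * *
r7=111: ********
r8=1000: *       *
r9=1001: **      **
r10=1010: * *     * *
r11=1011: ****    ****
r12=1100: *   *   *   *
r13=1101: **  **  **  **
r14=1110: * * * * * * * *
r15=1111: ****************
r16=10000: *               *
r17=10001: **              **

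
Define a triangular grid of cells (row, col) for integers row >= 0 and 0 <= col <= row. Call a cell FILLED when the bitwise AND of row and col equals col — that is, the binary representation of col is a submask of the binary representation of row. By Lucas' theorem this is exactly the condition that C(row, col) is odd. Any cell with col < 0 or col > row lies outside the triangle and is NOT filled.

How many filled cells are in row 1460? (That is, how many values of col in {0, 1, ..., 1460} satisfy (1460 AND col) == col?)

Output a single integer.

Answer: 64

Derivation:
1460 in binary = 10110110100
popcount(1460) = number of 1-bits in 10110110100 = 6
A col c satisfies (1460 AND c) == c iff every set bit of c is also set in 1460; each of the 6 set bits of 1460 can independently be on or off in c.
count = 2^6 = 64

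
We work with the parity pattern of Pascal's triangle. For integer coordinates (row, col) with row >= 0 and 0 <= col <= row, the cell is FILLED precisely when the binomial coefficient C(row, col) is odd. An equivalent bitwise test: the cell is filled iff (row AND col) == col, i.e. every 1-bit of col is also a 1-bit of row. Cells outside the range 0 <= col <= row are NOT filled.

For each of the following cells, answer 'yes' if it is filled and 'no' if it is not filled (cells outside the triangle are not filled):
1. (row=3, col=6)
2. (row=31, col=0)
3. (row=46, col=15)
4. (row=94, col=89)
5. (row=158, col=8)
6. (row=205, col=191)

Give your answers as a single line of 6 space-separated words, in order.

Answer: no yes no no yes no

Derivation:
(3,6): col outside [0, 3] -> not filled
(31,0): row=0b11111, col=0b0, row AND col = 0b0 = 0; 0 == 0 -> filled
(46,15): row=0b101110, col=0b1111, row AND col = 0b1110 = 14; 14 != 15 -> empty
(94,89): row=0b1011110, col=0b1011001, row AND col = 0b1011000 = 88; 88 != 89 -> empty
(158,8): row=0b10011110, col=0b1000, row AND col = 0b1000 = 8; 8 == 8 -> filled
(205,191): row=0b11001101, col=0b10111111, row AND col = 0b10001101 = 141; 141 != 191 -> empty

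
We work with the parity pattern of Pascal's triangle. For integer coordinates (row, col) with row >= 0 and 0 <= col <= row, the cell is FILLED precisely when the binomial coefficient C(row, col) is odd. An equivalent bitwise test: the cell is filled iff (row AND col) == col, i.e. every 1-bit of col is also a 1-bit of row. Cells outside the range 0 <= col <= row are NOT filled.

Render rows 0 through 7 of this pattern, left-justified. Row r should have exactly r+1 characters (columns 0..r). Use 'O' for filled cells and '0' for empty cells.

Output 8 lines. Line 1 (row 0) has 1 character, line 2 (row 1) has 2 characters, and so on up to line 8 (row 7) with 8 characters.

Answer: O
OO
O0O
OOOO
O000O
OO00OO
O0O0O0O
OOOOOOOO

Derivation:
r0=0: O
r1=1: OO
r2=10: O0O
r3=11: OOOO
r4=100: O000O
r5=101: OO00OO
r6=110: O0O0O0O
r7=111: OOOOOOOO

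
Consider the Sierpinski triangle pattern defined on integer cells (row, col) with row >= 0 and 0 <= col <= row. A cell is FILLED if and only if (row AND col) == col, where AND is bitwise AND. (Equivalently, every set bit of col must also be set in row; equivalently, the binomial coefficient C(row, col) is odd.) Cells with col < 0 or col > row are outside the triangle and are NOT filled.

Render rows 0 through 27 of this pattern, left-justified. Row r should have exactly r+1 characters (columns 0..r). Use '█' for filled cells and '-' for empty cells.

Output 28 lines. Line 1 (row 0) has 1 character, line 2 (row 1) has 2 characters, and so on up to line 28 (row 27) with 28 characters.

r0=0: █
r1=1: ██
r2=10: █-█
r3=11: ████
r4=100: █---█
r5=101: ██--██
r6=110: █-█-█-█
r7=111: ████████
r8=1000: █-------█
r9=1001: ██------██
r10=1010: █-█-----█-█
r11=1011: ████----████
r12=1100: █---█---█---█
r13=1101: ██--██--██--██
r14=1110: █-█-█-█-█-█-█-█
r15=1111: ████████████████
r16=10000: █---------------█
r17=10001: ██--------------██
r18=10010: █-█-------------█-█
r19=10011: ████------------████
r20=10100: █---█-----------█---█
r21=10101: ██--██----------██--██
r22=10110: █-█-█-█---------█-█-█-█
r23=10111: ████████--------████████
r24=11000: █-------█-------█-------█
r25=11001: ██------██------██------██
r26=11010: █-█-----█-█-----█-█-----█-█
r27=11011: ████----████----████----████

Answer: █
██
█-█
████
█---█
██--██
█-█-█-█
████████
█-------█
██------██
█-█-----█-█
████----████
█---█---█---█
██--██--██--██
█-█-█-█-█-█-█-█
████████████████
█---------------█
██--------------██
█-█-------------█-█
████------------████
█---█-----------█---█
██--██----------██--██
█-█-█-█---------█-█-█-█
████████--------████████
█-------█-------█-------█
██------██------██------██
█-█-----█-█-----█-█-----█-█
████----████----████----████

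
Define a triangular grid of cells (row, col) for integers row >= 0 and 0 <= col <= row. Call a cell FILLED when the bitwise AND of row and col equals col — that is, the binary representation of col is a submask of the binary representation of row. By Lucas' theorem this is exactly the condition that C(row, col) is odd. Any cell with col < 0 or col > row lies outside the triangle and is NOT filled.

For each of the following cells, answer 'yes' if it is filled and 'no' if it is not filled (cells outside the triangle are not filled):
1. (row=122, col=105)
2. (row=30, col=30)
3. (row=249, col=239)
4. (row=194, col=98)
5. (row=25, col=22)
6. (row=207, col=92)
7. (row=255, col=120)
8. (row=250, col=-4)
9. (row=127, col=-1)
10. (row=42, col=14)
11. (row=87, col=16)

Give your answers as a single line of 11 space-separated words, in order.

Answer: no yes no no no no yes no no no yes

Derivation:
(122,105): row=0b1111010, col=0b1101001, row AND col = 0b1101000 = 104; 104 != 105 -> empty
(30,30): row=0b11110, col=0b11110, row AND col = 0b11110 = 30; 30 == 30 -> filled
(249,239): row=0b11111001, col=0b11101111, row AND col = 0b11101001 = 233; 233 != 239 -> empty
(194,98): row=0b11000010, col=0b1100010, row AND col = 0b1000010 = 66; 66 != 98 -> empty
(25,22): row=0b11001, col=0b10110, row AND col = 0b10000 = 16; 16 != 22 -> empty
(207,92): row=0b11001111, col=0b1011100, row AND col = 0b1001100 = 76; 76 != 92 -> empty
(255,120): row=0b11111111, col=0b1111000, row AND col = 0b1111000 = 120; 120 == 120 -> filled
(250,-4): col outside [0, 250] -> not filled
(127,-1): col outside [0, 127] -> not filled
(42,14): row=0b101010, col=0b1110, row AND col = 0b1010 = 10; 10 != 14 -> empty
(87,16): row=0b1010111, col=0b10000, row AND col = 0b10000 = 16; 16 == 16 -> filled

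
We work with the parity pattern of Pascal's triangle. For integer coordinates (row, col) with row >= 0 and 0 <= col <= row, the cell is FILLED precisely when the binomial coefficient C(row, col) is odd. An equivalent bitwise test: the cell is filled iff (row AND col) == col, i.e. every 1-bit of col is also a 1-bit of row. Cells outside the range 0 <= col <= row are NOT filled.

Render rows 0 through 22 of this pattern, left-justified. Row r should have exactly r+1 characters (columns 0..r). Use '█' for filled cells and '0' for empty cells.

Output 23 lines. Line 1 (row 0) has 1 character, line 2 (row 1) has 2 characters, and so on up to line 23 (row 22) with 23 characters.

Answer: █
██
█0█
████
█000█
██00██
█0█0█0█
████████
█0000000█
██000000██
█0█00000█0█
████0000████
█000█000█000█
██00██00██00██
█0█0█0█0█0█0█0█
████████████████
█000000000000000█
██00000000000000██
█0█0000000000000█0█
████000000000000████
█000█00000000000█000█
██00██0000000000██00██
█0█0█0█000000000█0█0█0█

Derivation:
r0=0: █
r1=1: ██
r2=10: █0█
r3=11: ████
r4=100: █000█
r5=101: ██00██
r6=110: █0█0█0█
r7=111: ████████
r8=1000: █0000000█
r9=1001: ██000000██
r10=1010: █0█00000█0█
r11=1011: ████0000████
r12=1100: █000█000█000█
r13=1101: ██00██00██00██
r14=1110: █0█0█0█0█0█0█0█
r15=1111: ████████████████
r16=10000: █000000000000000█
r17=10001: ██00000000000000██
r18=10010: █0█0000000000000█0█
r19=10011: ████000000000000████
r20=10100: █000█00000000000█000█
r21=10101: ██00██0000000000██00██
r22=10110: █0█0█0█000000000█0█0█0█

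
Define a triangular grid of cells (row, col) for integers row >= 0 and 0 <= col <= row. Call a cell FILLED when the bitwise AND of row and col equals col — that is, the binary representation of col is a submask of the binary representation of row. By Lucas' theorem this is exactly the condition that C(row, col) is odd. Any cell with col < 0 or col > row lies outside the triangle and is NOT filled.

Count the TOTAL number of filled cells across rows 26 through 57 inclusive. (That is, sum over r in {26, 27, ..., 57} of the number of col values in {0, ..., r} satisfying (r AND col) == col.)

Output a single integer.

r26=11010 pc3: +8 =8
r27=11011 pc4: +16 =24
r28=11100 pc3: +8 =32
r29=11101 pc4: +16 =48
r30=11110 pc4: +16 =64
r31=11111 pc5: +32 =96
r32=100000 pc1: +2 =98
r33=100001 pc2: +4 =102
r34=100010 pc2: +4 =106
r35=100011 pc3: +8 =114
r36=100100 pc2: +4 =118
r37=100101 pc3: +8 =126
r38=100110 pc3: +8 =134
r39=100111 pc4: +16 =150
r40=101000 pc2: +4 =154
r41=101001 pc3: +8 =162
r42=101010 pc3: +8 =170
r43=101011 pc4: +16 =186
r44=101100 pc3: +8 =194
r45=101101 pc4: +16 =210
r46=101110 pc4: +16 =226
r47=101111 pc5: +32 =258
r48=110000 pc2: +4 =262
r49=110001 pc3: +8 =270
r50=110010 pc3: +8 =278
r51=110011 pc4: +16 =294
r52=110100 pc3: +8 =302
r53=110101 pc4: +16 =318
r54=110110 pc4: +16 =334
r55=110111 pc5: +32 =366
r56=111000 pc3: +8 =374
r57=111001 pc4: +16 =390

Answer: 390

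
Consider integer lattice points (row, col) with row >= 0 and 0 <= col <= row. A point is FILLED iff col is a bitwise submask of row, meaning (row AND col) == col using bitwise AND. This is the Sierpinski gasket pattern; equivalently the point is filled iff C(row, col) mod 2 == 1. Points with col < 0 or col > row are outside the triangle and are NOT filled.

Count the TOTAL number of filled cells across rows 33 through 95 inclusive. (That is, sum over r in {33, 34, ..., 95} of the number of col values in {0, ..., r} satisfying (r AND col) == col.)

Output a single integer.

Answer: 970

Derivation:
r33=100001 pc2: +4 =4
r34=100010 pc2: +4 =8
r35=100011 pc3: +8 =16
r36=100100 pc2: +4 =20
r37=100101 pc3: +8 =28
r38=100110 pc3: +8 =36
r39=100111 pc4: +16 =52
r40=101000 pc2: +4 =56
r41=101001 pc3: +8 =64
r42=101010 pc3: +8 =72
r43=101011 pc4: +16 =88
r44=101100 pc3: +8 =96
r45=101101 pc4: +16 =112
r46=101110 pc4: +16 =128
r47=101111 pc5: +32 =160
r48=110000 pc2: +4 =164
r49=110001 pc3: +8 =172
r50=110010 pc3: +8 =180
r51=110011 pc4: +16 =196
r52=110100 pc3: +8 =204
r53=110101 pc4: +16 =220
r54=110110 pc4: +16 =236
r55=110111 pc5: +32 =268
r56=111000 pc3: +8 =276
r57=111001 pc4: +16 =292
r58=111010 pc4: +16 =308
r59=111011 pc5: +32 =340
r60=111100 pc4: +16 =356
r61=111101 pc5: +32 =388
r62=111110 pc5: +32 =420
r63=111111 pc6: +64 =484
r64=1000000 pc1: +2 =486
r65=1000001 pc2: +4 =490
r66=1000010 pc2: +4 =494
r67=1000011 pc3: +8 =502
r68=1000100 pc2: +4 =506
r69=1000101 pc3: +8 =514
r70=1000110 pc3: +8 =522
r71=1000111 pc4: +16 =538
r72=1001000 pc2: +4 =542
r73=1001001 pc3: +8 =550
r74=1001010 pc3: +8 =558
r75=1001011 pc4: +16 =574
r76=1001100 pc3: +8 =582
r77=1001101 pc4: +16 =598
r78=1001110 pc4: +16 =614
r79=1001111 pc5: +32 =646
r80=1010000 pc2: +4 =650
r81=1010001 pc3: +8 =658
r82=1010010 pc3: +8 =666
r83=1010011 pc4: +16 =682
r84=1010100 pc3: +8 =690
r85=1010101 pc4: +16 =706
r86=1010110 pc4: +16 =722
r87=1010111 pc5: +32 =754
r88=1011000 pc3: +8 =762
r89=1011001 pc4: +16 =778
r90=1011010 pc4: +16 =794
r91=1011011 pc5: +32 =826
r92=1011100 pc4: +16 =842
r93=1011101 pc5: +32 =874
r94=1011110 pc5: +32 =906
r95=1011111 pc6: +64 =970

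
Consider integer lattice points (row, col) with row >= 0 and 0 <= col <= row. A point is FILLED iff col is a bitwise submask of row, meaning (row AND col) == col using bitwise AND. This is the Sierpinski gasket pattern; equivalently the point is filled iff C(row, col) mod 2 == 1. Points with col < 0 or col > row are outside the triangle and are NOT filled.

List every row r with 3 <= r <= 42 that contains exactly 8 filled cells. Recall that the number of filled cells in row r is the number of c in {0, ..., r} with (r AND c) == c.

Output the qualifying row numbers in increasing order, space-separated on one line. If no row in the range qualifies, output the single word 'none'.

Row r has 2^popcount(r) filled cells, so we need popcount(r) = log2(8) = 3.
Scan r = 3..42 and keep those with exactly 3 one-bits:
r=3=11 popcount=2 -> skip
r=4=100 popcount=1 -> skip
r=5=101 popcount=2 -> skip
r=6=110 popcount=2 -> skip
r=7=111 popcount=3 -> KEEP
r=8=1000 popcount=1 -> skip
r=9=1001 popcount=2 -> skip
r=10=1010 popcount=2 -> skip
r=11=1011 popcount=3 -> KEEP
r=12=1100 popcount=2 -> skip
r=13=1101 popcount=3 -> KEEP
r=14=1110 popcount=3 -> KEEP
r=15=1111 popcount=4 -> skip
r=16=10000 popcount=1 -> skip
r=17=10001 popcount=2 -> skip
r=18=10010 popcount=2 -> skip
r=19=10011 popcount=3 -> KEEP
r=20=10100 popcount=2 -> skip
r=21=10101 popcount=3 -> KEEP
r=22=10110 popcount=3 -> KEEP
r=23=10111 popcount=4 -> skip
r=24=11000 popcount=2 -> skip
r=25=11001 popcount=3 -> KEEP
r=26=11010 popcount=3 -> KEEP
r=27=11011 popcount=4 -> skip
r=28=11100 popcount=3 -> KEEP
r=29=11101 popcount=4 -> skip
r=30=11110 popcount=4 -> skip
r=31=11111 popcount=5 -> skip
r=32=100000 popcount=1 -> skip
r=33=100001 popcount=2 -> skip
r=34=100010 popcount=2 -> skip
r=35=100011 popcount=3 -> KEEP
r=36=100100 popcount=2 -> skip
r=37=100101 popcount=3 -> KEEP
r=38=100110 popcount=3 -> KEEP
r=39=100111 popcount=4 -> skip
r=40=101000 popcount=2 -> skip
r=41=101001 popcount=3 -> KEEP
r=42=101010 popcount=3 -> KEEP
Kept rows: 7 11 13 14 19 21 22 25 26 28 35 37 38 41 42

Answer: 7 11 13 14 19 21 22 25 26 28 35 37 38 41 42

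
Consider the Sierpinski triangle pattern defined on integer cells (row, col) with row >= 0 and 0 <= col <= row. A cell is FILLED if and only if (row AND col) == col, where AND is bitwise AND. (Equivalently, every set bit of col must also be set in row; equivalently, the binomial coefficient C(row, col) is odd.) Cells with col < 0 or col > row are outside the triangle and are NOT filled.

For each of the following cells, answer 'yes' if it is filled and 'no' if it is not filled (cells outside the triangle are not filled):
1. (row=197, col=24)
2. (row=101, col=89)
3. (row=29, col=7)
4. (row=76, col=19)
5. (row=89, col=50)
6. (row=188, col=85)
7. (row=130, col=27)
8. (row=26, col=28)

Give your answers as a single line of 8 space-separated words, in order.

(197,24): row=0b11000101, col=0b11000, row AND col = 0b0 = 0; 0 != 24 -> empty
(101,89): row=0b1100101, col=0b1011001, row AND col = 0b1000001 = 65; 65 != 89 -> empty
(29,7): row=0b11101, col=0b111, row AND col = 0b101 = 5; 5 != 7 -> empty
(76,19): row=0b1001100, col=0b10011, row AND col = 0b0 = 0; 0 != 19 -> empty
(89,50): row=0b1011001, col=0b110010, row AND col = 0b10000 = 16; 16 != 50 -> empty
(188,85): row=0b10111100, col=0b1010101, row AND col = 0b10100 = 20; 20 != 85 -> empty
(130,27): row=0b10000010, col=0b11011, row AND col = 0b10 = 2; 2 != 27 -> empty
(26,28): col outside [0, 26] -> not filled

Answer: no no no no no no no no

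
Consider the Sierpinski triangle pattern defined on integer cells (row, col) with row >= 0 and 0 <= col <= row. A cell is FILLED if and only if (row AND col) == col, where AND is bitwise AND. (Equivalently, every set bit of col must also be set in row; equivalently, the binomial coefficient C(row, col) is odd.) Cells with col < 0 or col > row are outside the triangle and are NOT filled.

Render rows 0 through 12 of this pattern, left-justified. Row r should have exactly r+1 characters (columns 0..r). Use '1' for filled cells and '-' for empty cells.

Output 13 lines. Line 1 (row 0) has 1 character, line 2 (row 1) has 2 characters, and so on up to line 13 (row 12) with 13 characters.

r0=0: 1
r1=1: 11
r2=10: 1-1
r3=11: 1111
r4=100: 1---1
r5=101: 11--11
r6=110: 1-1-1-1
r7=111: 11111111
r8=1000: 1-------1
r9=1001: 11------11
r10=1010: 1-1-----1-1
r11=1011: 1111----1111
r12=1100: 1---1---1---1

Answer: 1
11
1-1
1111
1---1
11--11
1-1-1-1
11111111
1-------1
11------11
1-1-----1-1
1111----1111
1---1---1---1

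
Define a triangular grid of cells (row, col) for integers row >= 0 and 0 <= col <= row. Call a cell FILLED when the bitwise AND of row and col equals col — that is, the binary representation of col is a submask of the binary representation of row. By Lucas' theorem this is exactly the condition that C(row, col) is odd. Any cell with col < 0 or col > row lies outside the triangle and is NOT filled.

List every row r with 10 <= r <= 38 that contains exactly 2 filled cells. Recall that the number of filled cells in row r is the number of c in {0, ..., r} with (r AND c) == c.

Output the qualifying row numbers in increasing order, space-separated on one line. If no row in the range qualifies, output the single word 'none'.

Answer: 16 32

Derivation:
Row r has 2^popcount(r) filled cells, so we need popcount(r) = log2(2) = 1.
Scan r = 10..38 and keep those with exactly 1 one-bits:
r=10=1010 popcount=2 -> skip
r=11=1011 popcount=3 -> skip
r=12=1100 popcount=2 -> skip
r=13=1101 popcount=3 -> skip
r=14=1110 popcount=3 -> skip
r=15=1111 popcount=4 -> skip
r=16=10000 popcount=1 -> KEEP
r=17=10001 popcount=2 -> skip
r=18=10010 popcount=2 -> skip
r=19=10011 popcount=3 -> skip
r=20=10100 popcount=2 -> skip
r=21=10101 popcount=3 -> skip
r=22=10110 popcount=3 -> skip
r=23=10111 popcount=4 -> skip
r=24=11000 popcount=2 -> skip
r=25=11001 popcount=3 -> skip
r=26=11010 popcount=3 -> skip
r=27=11011 popcount=4 -> skip
r=28=11100 popcount=3 -> skip
r=29=11101 popcount=4 -> skip
r=30=11110 popcount=4 -> skip
r=31=11111 popcount=5 -> skip
r=32=100000 popcount=1 -> KEEP
r=33=100001 popcount=2 -> skip
r=34=100010 popcount=2 -> skip
r=35=100011 popcount=3 -> skip
r=36=100100 popcount=2 -> skip
r=37=100101 popcount=3 -> skip
r=38=100110 popcount=3 -> skip
Kept rows: 16 32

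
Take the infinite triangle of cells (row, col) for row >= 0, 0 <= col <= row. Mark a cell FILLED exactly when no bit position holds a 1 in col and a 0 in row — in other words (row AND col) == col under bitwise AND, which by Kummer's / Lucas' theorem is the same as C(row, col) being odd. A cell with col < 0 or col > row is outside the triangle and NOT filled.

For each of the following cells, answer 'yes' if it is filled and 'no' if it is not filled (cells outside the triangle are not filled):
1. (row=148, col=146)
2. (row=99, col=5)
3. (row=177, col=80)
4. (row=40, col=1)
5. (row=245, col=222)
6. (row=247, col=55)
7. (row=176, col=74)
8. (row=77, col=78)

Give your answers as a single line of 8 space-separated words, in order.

(148,146): row=0b10010100, col=0b10010010, row AND col = 0b10010000 = 144; 144 != 146 -> empty
(99,5): row=0b1100011, col=0b101, row AND col = 0b1 = 1; 1 != 5 -> empty
(177,80): row=0b10110001, col=0b1010000, row AND col = 0b10000 = 16; 16 != 80 -> empty
(40,1): row=0b101000, col=0b1, row AND col = 0b0 = 0; 0 != 1 -> empty
(245,222): row=0b11110101, col=0b11011110, row AND col = 0b11010100 = 212; 212 != 222 -> empty
(247,55): row=0b11110111, col=0b110111, row AND col = 0b110111 = 55; 55 == 55 -> filled
(176,74): row=0b10110000, col=0b1001010, row AND col = 0b0 = 0; 0 != 74 -> empty
(77,78): col outside [0, 77] -> not filled

Answer: no no no no no yes no no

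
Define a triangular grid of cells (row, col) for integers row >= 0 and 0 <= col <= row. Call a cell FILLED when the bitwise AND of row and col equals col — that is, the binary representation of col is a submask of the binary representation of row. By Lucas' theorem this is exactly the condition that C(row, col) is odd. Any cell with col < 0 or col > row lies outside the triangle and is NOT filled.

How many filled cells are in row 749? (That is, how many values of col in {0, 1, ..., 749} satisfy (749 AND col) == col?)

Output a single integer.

Answer: 128

Derivation:
749 in binary = 1011101101
popcount(749) = number of 1-bits in 1011101101 = 7
A col c satisfies (749 AND c) == c iff every set bit of c is also set in 749; each of the 7 set bits of 749 can independently be on or off in c.
count = 2^7 = 128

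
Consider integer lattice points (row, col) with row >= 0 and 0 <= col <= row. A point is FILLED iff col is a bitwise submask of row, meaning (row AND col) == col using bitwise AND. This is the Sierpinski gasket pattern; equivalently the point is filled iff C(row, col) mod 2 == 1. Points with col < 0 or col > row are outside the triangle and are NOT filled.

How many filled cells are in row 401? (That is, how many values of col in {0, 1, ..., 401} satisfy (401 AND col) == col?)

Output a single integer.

Answer: 16

Derivation:
401 in binary = 110010001
popcount(401) = number of 1-bits in 110010001 = 4
A col c satisfies (401 AND c) == c iff every set bit of c is also set in 401; each of the 4 set bits of 401 can independently be on or off in c.
count = 2^4 = 16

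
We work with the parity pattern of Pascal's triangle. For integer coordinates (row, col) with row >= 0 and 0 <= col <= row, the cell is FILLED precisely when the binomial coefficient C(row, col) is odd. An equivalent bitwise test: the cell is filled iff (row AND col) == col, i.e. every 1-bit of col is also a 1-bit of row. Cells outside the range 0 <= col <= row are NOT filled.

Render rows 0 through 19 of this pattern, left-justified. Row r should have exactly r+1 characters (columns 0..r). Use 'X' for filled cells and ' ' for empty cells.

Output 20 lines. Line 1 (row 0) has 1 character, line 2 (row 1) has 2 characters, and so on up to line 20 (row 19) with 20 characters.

Answer: X
XX
X X
XXXX
X   X
XX  XX
X X X X
XXXXXXXX
X       X
XX      XX
X X     X X
XXXX    XXXX
X   X   X   X
XX  XX  XX  XX
X X X X X X X X
XXXXXXXXXXXXXXXX
X               X
XX              XX
X X             X X
XXXX            XXXX

Derivation:
r0=0: X
r1=1: XX
r2=10: X X
r3=11: XXXX
r4=100: X   X
r5=101: XX  XX
r6=110: X X X X
r7=111: XXXXXXXX
r8=1000: X       X
r9=1001: XX      XX
r10=1010: X X     X X
r11=1011: XXXX    XXXX
r12=1100: X   X   X   X
r13=1101: XX  XX  XX  XX
r14=1110: X X X X X X X X
r15=1111: XXXXXXXXXXXXXXXX
r16=10000: X               X
r17=10001: XX              XX
r18=10010: X X             X X
r19=10011: XXXX            XXXX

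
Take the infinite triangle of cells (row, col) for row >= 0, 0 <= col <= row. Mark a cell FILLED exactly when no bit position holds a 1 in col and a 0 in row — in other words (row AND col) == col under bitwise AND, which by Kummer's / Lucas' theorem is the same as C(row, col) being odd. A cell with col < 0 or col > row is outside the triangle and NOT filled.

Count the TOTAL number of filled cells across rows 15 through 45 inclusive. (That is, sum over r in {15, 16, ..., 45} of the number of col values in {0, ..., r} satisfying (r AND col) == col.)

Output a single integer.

r15=1111 pc4: +16 =16
r16=10000 pc1: +2 =18
r17=10001 pc2: +4 =22
r18=10010 pc2: +4 =26
r19=10011 pc3: +8 =34
r20=10100 pc2: +4 =38
r21=10101 pc3: +8 =46
r22=10110 pc3: +8 =54
r23=10111 pc4: +16 =70
r24=11000 pc2: +4 =74
r25=11001 pc3: +8 =82
r26=11010 pc3: +8 =90
r27=11011 pc4: +16 =106
r28=11100 pc3: +8 =114
r29=11101 pc4: +16 =130
r30=11110 pc4: +16 =146
r31=11111 pc5: +32 =178
r32=100000 pc1: +2 =180
r33=100001 pc2: +4 =184
r34=100010 pc2: +4 =188
r35=100011 pc3: +8 =196
r36=100100 pc2: +4 =200
r37=100101 pc3: +8 =208
r38=100110 pc3: +8 =216
r39=100111 pc4: +16 =232
r40=101000 pc2: +4 =236
r41=101001 pc3: +8 =244
r42=101010 pc3: +8 =252
r43=101011 pc4: +16 =268
r44=101100 pc3: +8 =276
r45=101101 pc4: +16 =292

Answer: 292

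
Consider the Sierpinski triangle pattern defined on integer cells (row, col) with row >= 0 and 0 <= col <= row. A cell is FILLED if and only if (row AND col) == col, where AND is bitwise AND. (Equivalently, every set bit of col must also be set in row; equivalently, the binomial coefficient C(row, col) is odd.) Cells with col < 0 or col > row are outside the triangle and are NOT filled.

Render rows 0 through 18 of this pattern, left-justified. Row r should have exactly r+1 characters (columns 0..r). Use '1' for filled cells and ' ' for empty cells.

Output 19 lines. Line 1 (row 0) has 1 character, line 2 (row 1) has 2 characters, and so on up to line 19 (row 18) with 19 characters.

Answer: 1
11
1 1
1111
1   1
11  11
1 1 1 1
11111111
1       1
11      11
1 1     1 1
1111    1111
1   1   1   1
11  11  11  11
1 1 1 1 1 1 1 1
1111111111111111
1               1
11              11
1 1             1 1

Derivation:
r0=0: 1
r1=1: 11
r2=10: 1 1
r3=11: 1111
r4=100: 1   1
r5=101: 11  11
r6=110: 1 1 1 1
r7=111: 11111111
r8=1000: 1       1
r9=1001: 11      11
r10=1010: 1 1     1 1
r11=1011: 1111    1111
r12=1100: 1   1   1   1
r13=1101: 11  11  11  11
r14=1110: 1 1 1 1 1 1 1 1
r15=1111: 1111111111111111
r16=10000: 1               1
r17=10001: 11              11
r18=10010: 1 1             1 1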